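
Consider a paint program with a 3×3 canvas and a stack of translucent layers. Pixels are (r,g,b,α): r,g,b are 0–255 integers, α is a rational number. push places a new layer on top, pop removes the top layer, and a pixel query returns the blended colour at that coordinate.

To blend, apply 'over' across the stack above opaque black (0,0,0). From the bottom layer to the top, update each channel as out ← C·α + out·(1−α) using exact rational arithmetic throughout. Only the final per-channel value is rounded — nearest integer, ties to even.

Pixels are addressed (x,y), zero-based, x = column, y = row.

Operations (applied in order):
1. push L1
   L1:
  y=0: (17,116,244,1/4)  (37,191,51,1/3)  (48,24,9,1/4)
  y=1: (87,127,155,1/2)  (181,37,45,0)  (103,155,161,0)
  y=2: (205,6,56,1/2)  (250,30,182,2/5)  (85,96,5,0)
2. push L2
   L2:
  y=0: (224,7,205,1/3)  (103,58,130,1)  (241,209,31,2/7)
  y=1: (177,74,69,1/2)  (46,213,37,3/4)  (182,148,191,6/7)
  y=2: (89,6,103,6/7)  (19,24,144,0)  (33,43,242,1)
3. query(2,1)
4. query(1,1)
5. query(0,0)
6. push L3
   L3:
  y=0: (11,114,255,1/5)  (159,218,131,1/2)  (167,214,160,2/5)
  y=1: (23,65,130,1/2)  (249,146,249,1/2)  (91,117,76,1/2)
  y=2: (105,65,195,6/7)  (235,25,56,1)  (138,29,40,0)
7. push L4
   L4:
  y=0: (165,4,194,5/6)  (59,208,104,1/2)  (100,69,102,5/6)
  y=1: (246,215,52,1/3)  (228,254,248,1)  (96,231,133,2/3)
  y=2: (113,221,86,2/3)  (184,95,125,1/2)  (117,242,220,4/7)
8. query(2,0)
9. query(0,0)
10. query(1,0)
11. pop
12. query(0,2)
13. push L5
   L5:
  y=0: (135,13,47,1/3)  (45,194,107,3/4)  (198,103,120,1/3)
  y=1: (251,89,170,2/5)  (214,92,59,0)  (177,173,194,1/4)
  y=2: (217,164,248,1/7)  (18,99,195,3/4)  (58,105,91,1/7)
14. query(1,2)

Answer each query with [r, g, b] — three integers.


(2,1) stack=L1,L2; from [0,0,0]:
+L1 (α=0) → [0, 0, 0]
+L2 (α=6/7) → [156, 888/7, 1146/7]
rounded: [156, 127, 164]

at x=1,y=1 over L1,L2:
+L1 (α=0) → [0, 0, 0]
+L2 (α=3/4) → [69/2, 639/4, 111/4]
rounded: [34, 160, 28]

at x=0,y=0 over L1,L2:
after L1 α=1/4: [17/4, 29, 61]
after L2 α=1/3: [155/2, 65/3, 109]
= [78, 22, 109]

at x=2,y=0 over L1,L2,L3,L4:
+L1 (α=1/4) → [12, 6, 9/4]
+L2 (α=2/7) → [542/7, 64, 293/28]
+L3 (α=2/5) → [3964/35, 124, 9839/140]
+L4 (α=5/6) → [10732/105, 469/6, 81239/840]
= [102, 78, 97]

query (0,0) [L1,L2,L3,L4] — begin 0,0,0
L1 α=1/4: [17/4, 29, 61]
L2 α=1/3: [155/2, 65/3, 109]
L3 α=1/5: [321/5, 602/15, 691/5]
L4 α=5/6: [741/5, 451/45, 1847/10]
rounded: [148, 10, 185]

query (1,0) [L1,L2,L3,L4] — begin 0,0,0
after L1 α=1/3: [37/3, 191/3, 17]
after L2 α=1: [103, 58, 130]
after L3 α=1/2: [131, 138, 261/2]
after L4 α=1/2: [95, 173, 469/4]
→ [95, 173, 117]

query (0,2) [L1,L2,L3] — begin 0,0,0
after L1 α=1/2: [205/2, 3, 28]
after L2 α=6/7: [1273/14, 39/7, 646/7]
after L3 α=6/7: [10093/98, 2769/49, 8836/49]
rounded: [103, 57, 180]

(1,2) stack=L1,L2,L3,L5; from [0,0,0]:
L1 α=2/5: [100, 12, 364/5]
L2 α=0: [100, 12, 364/5]
L3 α=1: [235, 25, 56]
L5 α=3/4: [289/4, 161/2, 641/4]
rounded: [72, 80, 160]


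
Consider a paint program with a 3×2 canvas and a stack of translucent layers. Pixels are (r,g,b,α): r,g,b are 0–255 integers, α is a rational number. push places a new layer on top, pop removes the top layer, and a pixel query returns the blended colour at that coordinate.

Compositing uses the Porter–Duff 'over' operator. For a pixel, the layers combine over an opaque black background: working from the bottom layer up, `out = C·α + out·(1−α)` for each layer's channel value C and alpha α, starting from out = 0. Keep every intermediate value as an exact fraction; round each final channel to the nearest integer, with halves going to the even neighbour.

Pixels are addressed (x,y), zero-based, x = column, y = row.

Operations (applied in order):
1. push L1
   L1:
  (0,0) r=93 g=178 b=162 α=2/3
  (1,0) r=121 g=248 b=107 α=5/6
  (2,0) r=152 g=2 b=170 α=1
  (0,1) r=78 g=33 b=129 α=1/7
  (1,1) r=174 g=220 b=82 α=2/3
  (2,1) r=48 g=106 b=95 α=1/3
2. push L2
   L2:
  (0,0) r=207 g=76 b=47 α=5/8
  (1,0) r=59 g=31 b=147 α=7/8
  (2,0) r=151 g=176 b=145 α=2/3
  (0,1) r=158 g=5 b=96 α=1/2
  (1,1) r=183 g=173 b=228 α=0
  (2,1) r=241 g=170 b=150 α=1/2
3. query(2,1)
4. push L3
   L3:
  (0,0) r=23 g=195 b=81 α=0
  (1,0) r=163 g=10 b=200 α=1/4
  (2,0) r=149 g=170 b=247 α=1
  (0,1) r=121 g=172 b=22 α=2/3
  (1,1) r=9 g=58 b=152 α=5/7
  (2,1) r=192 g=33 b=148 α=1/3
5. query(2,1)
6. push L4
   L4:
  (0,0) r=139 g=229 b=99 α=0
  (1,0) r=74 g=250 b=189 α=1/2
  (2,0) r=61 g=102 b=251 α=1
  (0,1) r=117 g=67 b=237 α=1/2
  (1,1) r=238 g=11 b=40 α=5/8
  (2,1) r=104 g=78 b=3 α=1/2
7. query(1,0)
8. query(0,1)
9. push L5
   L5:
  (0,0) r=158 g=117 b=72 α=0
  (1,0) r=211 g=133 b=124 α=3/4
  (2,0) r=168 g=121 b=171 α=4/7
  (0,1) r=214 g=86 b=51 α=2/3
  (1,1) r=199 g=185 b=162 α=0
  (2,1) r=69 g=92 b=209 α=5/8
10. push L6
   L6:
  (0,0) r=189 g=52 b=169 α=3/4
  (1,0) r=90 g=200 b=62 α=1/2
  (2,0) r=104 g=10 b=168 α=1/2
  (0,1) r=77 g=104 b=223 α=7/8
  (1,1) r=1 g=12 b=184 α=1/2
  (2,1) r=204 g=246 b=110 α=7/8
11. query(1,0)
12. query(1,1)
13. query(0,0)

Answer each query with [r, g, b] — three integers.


query (2,1) [L1,L2] — begin 0,0,0
after L1 α=1/3: [16, 106/3, 95/3]
after L2 α=1/2: [257/2, 308/3, 545/6]
→ [128, 103, 91]

(2,1) stack=L1,L2,L3; from [0,0,0]:
after L1 α=1/3: [16, 106/3, 95/3]
after L2 α=1/2: [257/2, 308/3, 545/6]
after L3 α=1/3: [449/3, 715/9, 989/9]
→ [150, 79, 110]

at x=1,y=0 over L1,L2,L3,L4:
after L1 α=5/6: [605/6, 620/3, 535/6]
after L2 α=7/8: [3083/48, 1271/24, 6709/48]
after L3 α=1/4: [5691/64, 1351/32, 9909/64]
after L4 α=1/2: [10427/128, 9351/64, 22005/128]
→ [81, 146, 172]

(0,1) stack=L1,L2,L3,L4; from [0,0,0]:
after L1 α=1/7: [78/7, 33/7, 129/7]
after L2 α=1/2: [592/7, 34/7, 801/14]
after L3 α=2/3: [762/7, 814/7, 1417/42]
after L4 α=1/2: [1581/14, 1283/14, 11371/84]
→ [113, 92, 135]

query (1,0) [L1,L2,L3,L4,L5,L6] — begin 0,0,0
L1 α=5/6: [605/6, 620/3, 535/6]
L2 α=7/8: [3083/48, 1271/24, 6709/48]
L3 α=1/4: [5691/64, 1351/32, 9909/64]
L4 α=1/2: [10427/128, 9351/64, 22005/128]
L5 α=3/4: [91451/512, 34887/256, 69621/512]
L6 α=1/2: [137531/1024, 86087/512, 101365/1024]
rounded: [134, 168, 99]

query (1,1) [L1,L2,L3,L4,L5,L6] — begin 0,0,0
+L1 (α=2/3) → [116, 440/3, 164/3]
+L2 (α=0) → [116, 440/3, 164/3]
+L3 (α=5/7) → [277/7, 250/3, 2608/21]
+L4 (α=5/8) → [9161/56, 305/8, 501/7]
+L5 (α=0) → [9161/56, 305/8, 501/7]
+L6 (α=1/2) → [9217/112, 401/16, 1789/14]
= [82, 25, 128]

(0,0) stack=L1,L2,L3,L4,L5,L6; from [0,0,0]:
L1 α=2/3: [62, 356/3, 108]
L2 α=5/8: [1221/8, 92, 559/8]
L3 α=0: [1221/8, 92, 559/8]
L4 α=0: [1221/8, 92, 559/8]
L5 α=0: [1221/8, 92, 559/8]
L6 α=3/4: [5757/32, 62, 4615/32]
= [180, 62, 144]


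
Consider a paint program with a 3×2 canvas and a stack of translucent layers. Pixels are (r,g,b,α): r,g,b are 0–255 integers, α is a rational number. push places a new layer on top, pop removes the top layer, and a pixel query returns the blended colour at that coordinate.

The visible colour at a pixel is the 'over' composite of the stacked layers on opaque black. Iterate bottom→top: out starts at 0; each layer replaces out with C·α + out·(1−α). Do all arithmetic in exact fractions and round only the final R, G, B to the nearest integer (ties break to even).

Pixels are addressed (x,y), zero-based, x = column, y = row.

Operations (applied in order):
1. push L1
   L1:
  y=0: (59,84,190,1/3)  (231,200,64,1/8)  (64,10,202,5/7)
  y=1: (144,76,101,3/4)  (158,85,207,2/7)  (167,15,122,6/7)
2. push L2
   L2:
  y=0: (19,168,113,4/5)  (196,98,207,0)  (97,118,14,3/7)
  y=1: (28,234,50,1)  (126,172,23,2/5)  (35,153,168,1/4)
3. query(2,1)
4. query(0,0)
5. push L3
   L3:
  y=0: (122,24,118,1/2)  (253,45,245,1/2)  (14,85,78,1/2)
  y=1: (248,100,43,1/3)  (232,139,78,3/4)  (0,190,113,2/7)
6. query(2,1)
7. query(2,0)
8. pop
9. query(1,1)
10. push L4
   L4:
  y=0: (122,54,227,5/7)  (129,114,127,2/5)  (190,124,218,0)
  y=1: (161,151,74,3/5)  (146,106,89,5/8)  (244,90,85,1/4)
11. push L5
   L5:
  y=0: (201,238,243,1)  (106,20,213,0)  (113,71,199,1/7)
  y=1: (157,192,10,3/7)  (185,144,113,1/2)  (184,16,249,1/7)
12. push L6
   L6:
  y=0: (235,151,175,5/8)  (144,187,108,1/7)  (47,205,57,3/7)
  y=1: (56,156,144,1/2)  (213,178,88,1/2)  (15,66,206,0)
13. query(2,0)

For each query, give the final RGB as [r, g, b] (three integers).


query (2,1) [L1,L2] — begin 0,0,0
+L1 (α=6/7) → [1002/7, 90/7, 732/7]
+L2 (α=1/4) → [3251/28, 1341/28, 843/7]
= [116, 48, 120]

at x=0,y=0 over L1,L2:
+L1 (α=1/3) → [59/3, 28, 190/3]
+L2 (α=4/5) → [287/15, 140, 1546/15]
→ [19, 140, 103]

(2,1) stack=L1,L2,L3; from [0,0,0]:
after L1 α=6/7: [1002/7, 90/7, 732/7]
after L2 α=1/4: [3251/28, 1341/28, 843/7]
after L3 α=2/7: [16255/196, 17345/196, 5797/49]
→ [83, 88, 118]

at x=2,y=0 over L1,L2,L3:
after L1 α=5/7: [320/7, 50/7, 1010/7]
after L2 α=3/7: [3317/49, 2678/49, 4334/49]
after L3 α=1/2: [4003/98, 6843/98, 4078/49]
rounded: [41, 70, 83]

query (1,1) [L1,L2] — begin 0,0,0
+L1 (α=2/7) → [316/7, 170/7, 414/7]
+L2 (α=2/5) → [2712/35, 2918/35, 1564/35]
→ [77, 83, 45]

query (2,0) [L1,L2,L4,L5,L6] — begin 0,0,0
+L1 (α=5/7) → [320/7, 50/7, 1010/7]
+L2 (α=3/7) → [3317/49, 2678/49, 4334/49]
+L4 (α=0) → [3317/49, 2678/49, 4334/49]
+L5 (α=1/7) → [25439/343, 19547/343, 35755/343]
+L6 (α=3/7) → [150119/2401, 289133/2401, 201673/2401]
rounded: [63, 120, 84]


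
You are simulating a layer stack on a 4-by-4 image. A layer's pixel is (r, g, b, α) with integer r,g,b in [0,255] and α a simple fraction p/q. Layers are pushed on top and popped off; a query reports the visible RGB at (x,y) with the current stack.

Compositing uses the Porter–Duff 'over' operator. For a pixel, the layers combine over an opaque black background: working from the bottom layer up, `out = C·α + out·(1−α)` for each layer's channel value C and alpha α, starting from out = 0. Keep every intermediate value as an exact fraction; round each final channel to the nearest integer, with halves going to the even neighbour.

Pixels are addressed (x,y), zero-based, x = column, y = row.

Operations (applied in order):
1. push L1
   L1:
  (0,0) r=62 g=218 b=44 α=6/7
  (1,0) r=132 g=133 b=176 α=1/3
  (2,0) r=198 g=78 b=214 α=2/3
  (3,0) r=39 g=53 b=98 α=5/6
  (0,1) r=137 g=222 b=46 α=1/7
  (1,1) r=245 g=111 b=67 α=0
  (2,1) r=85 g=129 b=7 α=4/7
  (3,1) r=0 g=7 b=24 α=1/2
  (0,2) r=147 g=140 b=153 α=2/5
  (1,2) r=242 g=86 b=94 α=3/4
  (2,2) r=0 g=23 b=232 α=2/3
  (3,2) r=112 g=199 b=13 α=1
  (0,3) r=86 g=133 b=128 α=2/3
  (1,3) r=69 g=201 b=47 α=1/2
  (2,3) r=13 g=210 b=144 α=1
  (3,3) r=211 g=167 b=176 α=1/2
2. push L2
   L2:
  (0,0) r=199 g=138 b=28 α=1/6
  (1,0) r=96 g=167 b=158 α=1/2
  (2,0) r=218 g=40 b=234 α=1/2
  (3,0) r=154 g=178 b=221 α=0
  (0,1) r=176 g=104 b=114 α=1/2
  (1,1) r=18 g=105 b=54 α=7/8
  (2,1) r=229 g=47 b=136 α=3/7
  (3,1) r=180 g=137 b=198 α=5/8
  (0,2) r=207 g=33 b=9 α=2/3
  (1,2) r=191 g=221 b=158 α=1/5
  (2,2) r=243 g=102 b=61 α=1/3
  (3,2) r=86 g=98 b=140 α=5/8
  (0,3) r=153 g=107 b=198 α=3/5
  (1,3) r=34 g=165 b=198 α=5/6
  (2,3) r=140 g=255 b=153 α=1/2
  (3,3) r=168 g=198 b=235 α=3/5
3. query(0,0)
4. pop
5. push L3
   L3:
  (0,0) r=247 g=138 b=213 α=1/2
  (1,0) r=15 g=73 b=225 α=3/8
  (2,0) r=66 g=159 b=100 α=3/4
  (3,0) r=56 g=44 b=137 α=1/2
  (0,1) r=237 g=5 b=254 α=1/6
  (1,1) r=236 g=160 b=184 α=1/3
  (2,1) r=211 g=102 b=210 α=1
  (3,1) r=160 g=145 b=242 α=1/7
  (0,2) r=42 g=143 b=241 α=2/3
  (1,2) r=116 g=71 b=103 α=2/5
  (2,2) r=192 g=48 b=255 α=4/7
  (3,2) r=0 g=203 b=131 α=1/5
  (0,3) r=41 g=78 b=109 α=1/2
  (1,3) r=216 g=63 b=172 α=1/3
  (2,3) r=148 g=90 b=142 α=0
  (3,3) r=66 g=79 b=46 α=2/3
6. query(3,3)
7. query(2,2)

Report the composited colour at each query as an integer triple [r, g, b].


at x=0,y=0 over L1,L2:
L1 α=6/7: [372/7, 1308/7, 264/7]
L2 α=1/6: [3253/42, 1251/7, 758/21]
= [77, 179, 36]

(3,3) stack=L1,L3; from [0,0,0]:
L1 α=1/2: [211/2, 167/2, 88]
L3 α=2/3: [475/6, 161/2, 60]
→ [79, 80, 60]

at x=2,y=2 over L1,L3:
+L1 (α=2/3) → [0, 46/3, 464/3]
+L3 (α=4/7) → [768/7, 34, 212]
= [110, 34, 212]


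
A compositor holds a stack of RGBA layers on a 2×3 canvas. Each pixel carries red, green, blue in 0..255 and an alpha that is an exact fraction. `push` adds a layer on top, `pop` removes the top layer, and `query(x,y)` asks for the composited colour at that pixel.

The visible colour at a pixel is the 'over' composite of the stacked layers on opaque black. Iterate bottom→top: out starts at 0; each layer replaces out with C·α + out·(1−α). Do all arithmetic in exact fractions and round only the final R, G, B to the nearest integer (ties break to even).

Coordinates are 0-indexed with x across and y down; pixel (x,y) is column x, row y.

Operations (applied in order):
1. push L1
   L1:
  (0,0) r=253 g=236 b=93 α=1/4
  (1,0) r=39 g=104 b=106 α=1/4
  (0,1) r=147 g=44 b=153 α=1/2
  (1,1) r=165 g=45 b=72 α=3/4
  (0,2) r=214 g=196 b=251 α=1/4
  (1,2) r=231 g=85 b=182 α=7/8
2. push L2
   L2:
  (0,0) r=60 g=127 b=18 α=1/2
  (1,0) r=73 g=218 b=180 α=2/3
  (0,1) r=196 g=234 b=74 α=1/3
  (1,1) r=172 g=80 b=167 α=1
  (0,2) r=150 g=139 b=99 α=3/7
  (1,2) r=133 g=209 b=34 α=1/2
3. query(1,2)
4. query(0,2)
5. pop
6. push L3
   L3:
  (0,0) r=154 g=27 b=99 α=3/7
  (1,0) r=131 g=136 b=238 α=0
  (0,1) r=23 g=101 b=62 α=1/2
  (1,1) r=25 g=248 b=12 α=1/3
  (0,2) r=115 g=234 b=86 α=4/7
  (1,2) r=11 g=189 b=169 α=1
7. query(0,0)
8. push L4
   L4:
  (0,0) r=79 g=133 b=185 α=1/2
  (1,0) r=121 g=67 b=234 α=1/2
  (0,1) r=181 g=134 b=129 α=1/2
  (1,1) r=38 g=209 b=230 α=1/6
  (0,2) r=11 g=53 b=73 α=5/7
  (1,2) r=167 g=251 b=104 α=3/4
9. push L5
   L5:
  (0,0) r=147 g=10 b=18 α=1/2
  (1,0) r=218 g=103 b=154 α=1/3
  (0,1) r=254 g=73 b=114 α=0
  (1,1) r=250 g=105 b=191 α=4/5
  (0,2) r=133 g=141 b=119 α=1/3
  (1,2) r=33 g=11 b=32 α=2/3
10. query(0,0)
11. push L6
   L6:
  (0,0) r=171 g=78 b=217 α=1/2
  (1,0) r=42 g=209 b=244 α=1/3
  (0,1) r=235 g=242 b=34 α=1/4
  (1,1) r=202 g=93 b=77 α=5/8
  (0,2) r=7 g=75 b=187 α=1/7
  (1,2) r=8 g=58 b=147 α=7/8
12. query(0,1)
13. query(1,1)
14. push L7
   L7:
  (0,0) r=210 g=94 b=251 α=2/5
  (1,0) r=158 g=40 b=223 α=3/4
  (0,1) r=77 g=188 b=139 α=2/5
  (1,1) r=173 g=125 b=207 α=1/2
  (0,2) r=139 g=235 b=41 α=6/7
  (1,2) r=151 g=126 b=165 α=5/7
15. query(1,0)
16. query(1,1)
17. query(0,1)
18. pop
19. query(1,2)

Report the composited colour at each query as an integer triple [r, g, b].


query (1,2) [L1,L2] — begin 0,0,0
L1 α=7/8: [1617/8, 595/8, 637/4]
L2 α=1/2: [2681/16, 2267/16, 773/8]
= [168, 142, 97]

query (0,2) [L1,L2] — begin 0,0,0
+L1 (α=1/4) → [107/2, 49, 251/4]
+L2 (α=3/7) → [664/7, 613/7, 548/7]
= [95, 88, 78]

(0,0) stack=L1,L3; from [0,0,0]:
L1 α=1/4: [253/4, 59, 93/4]
L3 α=3/7: [715/7, 317/7, 390/7]
= [102, 45, 56]

query (0,0) [L1,L3,L4,L5] — begin 0,0,0
after L1 α=1/4: [253/4, 59, 93/4]
after L3 α=3/7: [715/7, 317/7, 390/7]
after L4 α=1/2: [634/7, 624/7, 1685/14]
after L5 α=1/2: [1663/14, 347/7, 1937/28]
rounded: [119, 50, 69]

query (0,1) [L1,L3,L4,L5,L6] — begin 0,0,0
after L1 α=1/2: [147/2, 22, 153/2]
after L3 α=1/2: [193/4, 123/2, 277/4]
after L4 α=1/2: [917/8, 391/4, 793/8]
after L5 α=0: [917/8, 391/4, 793/8]
after L6 α=1/4: [4631/32, 2141/16, 2651/32]
→ [145, 134, 83]

query (1,1) [L1,L3,L4,L5,L6] — begin 0,0,0
L1 α=3/4: [495/4, 135/4, 54]
L3 α=1/3: [545/6, 631/6, 40]
L4 α=1/6: [2953/36, 4409/36, 215/3]
L5 α=4/5: [38953/180, 19529/180, 2507/15]
L6 α=5/8: [99553/480, 47429/480, 554/5]
= [207, 99, 111]

query (1,0) [L1,L3,L4,L5,L6,L7] — begin 0,0,0
L1 α=1/4: [39/4, 26, 53/2]
L3 α=0: [39/4, 26, 53/2]
L4 α=1/2: [523/8, 93/2, 521/4]
L5 α=1/3: [465/4, 196/3, 829/6]
L6 α=1/3: [183/2, 1019/9, 1561/9]
L7 α=3/4: [1131/8, 2099/36, 3791/18]
= [141, 58, 211]

at x=1,y=1 over L1,L3,L4,L5,L6,L7:
L1 α=3/4: [495/4, 135/4, 54]
L3 α=1/3: [545/6, 631/6, 40]
L4 α=1/6: [2953/36, 4409/36, 215/3]
L5 α=4/5: [38953/180, 19529/180, 2507/15]
L6 α=5/8: [99553/480, 47429/480, 554/5]
L7 α=1/2: [182593/960, 107429/960, 1589/10]
rounded: [190, 112, 159]

at x=0,y=1 over L1,L3,L4,L5,L6,L7:
+L1 (α=1/2) → [147/2, 22, 153/2]
+L3 (α=1/2) → [193/4, 123/2, 277/4]
+L4 (α=1/2) → [917/8, 391/4, 793/8]
+L5 (α=0) → [917/8, 391/4, 793/8]
+L6 (α=1/4) → [4631/32, 2141/16, 2651/32]
+L7 (α=2/5) → [18821/160, 12439/80, 16849/160]
= [118, 155, 105]

query (1,2) [L1,L3,L4,L5,L6] — begin 0,0,0
after L1 α=7/8: [1617/8, 595/8, 637/4]
after L3 α=1: [11, 189, 169]
after L4 α=3/4: [128, 471/2, 481/4]
after L5 α=2/3: [194/3, 515/6, 737/12]
after L6 α=7/8: [181/12, 2951/48, 13085/96]
rounded: [15, 61, 136]


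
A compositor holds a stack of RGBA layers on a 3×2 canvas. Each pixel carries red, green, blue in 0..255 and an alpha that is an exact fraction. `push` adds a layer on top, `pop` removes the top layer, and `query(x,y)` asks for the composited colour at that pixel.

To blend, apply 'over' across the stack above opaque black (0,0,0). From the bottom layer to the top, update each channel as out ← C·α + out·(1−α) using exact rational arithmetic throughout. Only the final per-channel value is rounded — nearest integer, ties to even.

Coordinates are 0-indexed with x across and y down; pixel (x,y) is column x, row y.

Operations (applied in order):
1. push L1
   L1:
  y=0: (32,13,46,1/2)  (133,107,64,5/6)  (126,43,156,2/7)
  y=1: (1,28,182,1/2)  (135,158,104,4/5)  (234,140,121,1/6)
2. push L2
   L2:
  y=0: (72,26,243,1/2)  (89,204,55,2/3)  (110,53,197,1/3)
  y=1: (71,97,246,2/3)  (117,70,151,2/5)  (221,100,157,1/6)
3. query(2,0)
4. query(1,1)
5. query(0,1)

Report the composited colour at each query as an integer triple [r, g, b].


(2,0) stack=L1,L2; from [0,0,0]:
after L1 α=2/7: [36, 86/7, 312/7]
after L2 α=1/3: [182/3, 181/7, 2003/21]
= [61, 26, 95]

query (1,1) [L1,L2] — begin 0,0,0
after L1 α=4/5: [108, 632/5, 416/5]
after L2 α=2/5: [558/5, 2596/25, 2758/25]
= [112, 104, 110]

query (0,1) [L1,L2] — begin 0,0,0
L1 α=1/2: [1/2, 14, 91]
L2 α=2/3: [95/2, 208/3, 583/3]
→ [48, 69, 194]


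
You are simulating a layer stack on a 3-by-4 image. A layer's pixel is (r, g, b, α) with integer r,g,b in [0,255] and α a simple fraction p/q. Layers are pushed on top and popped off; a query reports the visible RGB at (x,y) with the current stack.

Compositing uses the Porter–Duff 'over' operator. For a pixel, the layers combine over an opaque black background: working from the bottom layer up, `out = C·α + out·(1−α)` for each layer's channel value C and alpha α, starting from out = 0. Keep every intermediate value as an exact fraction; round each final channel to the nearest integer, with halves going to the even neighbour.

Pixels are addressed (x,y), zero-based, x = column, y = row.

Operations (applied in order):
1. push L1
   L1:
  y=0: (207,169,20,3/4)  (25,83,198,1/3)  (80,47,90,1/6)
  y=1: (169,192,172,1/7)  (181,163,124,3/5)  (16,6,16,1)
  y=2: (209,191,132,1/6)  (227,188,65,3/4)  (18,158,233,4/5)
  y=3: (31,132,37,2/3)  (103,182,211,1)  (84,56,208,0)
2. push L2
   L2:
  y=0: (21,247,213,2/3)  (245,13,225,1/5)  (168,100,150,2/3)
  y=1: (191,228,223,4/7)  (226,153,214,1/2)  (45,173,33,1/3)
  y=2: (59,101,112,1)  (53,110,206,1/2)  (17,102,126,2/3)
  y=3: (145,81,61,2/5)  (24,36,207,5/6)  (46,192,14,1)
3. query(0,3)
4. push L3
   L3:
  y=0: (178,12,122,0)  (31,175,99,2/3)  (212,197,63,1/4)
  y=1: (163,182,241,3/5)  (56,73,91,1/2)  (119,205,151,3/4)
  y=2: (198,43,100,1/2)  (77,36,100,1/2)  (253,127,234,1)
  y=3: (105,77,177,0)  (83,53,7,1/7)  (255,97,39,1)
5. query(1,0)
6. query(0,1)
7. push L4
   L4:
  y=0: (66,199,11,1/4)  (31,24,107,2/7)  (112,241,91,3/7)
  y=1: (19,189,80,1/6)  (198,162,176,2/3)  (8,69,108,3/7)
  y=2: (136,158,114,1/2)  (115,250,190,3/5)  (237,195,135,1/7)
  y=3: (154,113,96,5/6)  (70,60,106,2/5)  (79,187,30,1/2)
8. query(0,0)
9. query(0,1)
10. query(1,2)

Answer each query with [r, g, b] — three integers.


at x=0,y=3 over L1,L2:
after L1 α=2/3: [62/3, 88, 74/3]
after L2 α=2/5: [352/5, 426/5, 196/5]
= [70, 85, 39]

query (1,0) [L1,L2,L3] — begin 0,0,0
after L1 α=1/3: [25/3, 83/3, 66]
after L2 α=1/5: [167/3, 371/15, 489/5]
after L3 α=2/3: [353/9, 5621/45, 493/5]
= [39, 125, 99]

query (0,1) [L1,L2,L3] — begin 0,0,0
L1 α=1/7: [169/7, 192/7, 172/7]
L2 α=4/7: [5855/49, 6960/49, 6760/49]
L3 α=3/5: [35671/245, 40674/245, 48947/245]
rounded: [146, 166, 200]

(0,0) stack=L1,L2,L3,L4; from [0,0,0]:
after L1 α=3/4: [621/4, 507/4, 15]
after L2 α=2/3: [263/4, 2483/12, 147]
after L3 α=0: [263/4, 2483/12, 147]
after L4 α=1/4: [1053/16, 3279/16, 113]
rounded: [66, 205, 113]

(0,1) stack=L1,L2,L3,L4; from [0,0,0]:
after L1 α=1/7: [169/7, 192/7, 172/7]
after L2 α=4/7: [5855/49, 6960/49, 6760/49]
after L3 α=3/5: [35671/245, 40674/245, 48947/245]
after L4 α=1/6: [18301/147, 16645/98, 52867/294]
→ [124, 170, 180]

at x=1,y=2 over L1,L2,L3,L4:
L1 α=3/4: [681/4, 141, 195/4]
L2 α=1/2: [893/8, 251/2, 1019/8]
L3 α=1/2: [1509/16, 323/4, 1819/16]
L4 α=3/5: [4269/40, 1823/10, 6379/40]
→ [107, 182, 159]


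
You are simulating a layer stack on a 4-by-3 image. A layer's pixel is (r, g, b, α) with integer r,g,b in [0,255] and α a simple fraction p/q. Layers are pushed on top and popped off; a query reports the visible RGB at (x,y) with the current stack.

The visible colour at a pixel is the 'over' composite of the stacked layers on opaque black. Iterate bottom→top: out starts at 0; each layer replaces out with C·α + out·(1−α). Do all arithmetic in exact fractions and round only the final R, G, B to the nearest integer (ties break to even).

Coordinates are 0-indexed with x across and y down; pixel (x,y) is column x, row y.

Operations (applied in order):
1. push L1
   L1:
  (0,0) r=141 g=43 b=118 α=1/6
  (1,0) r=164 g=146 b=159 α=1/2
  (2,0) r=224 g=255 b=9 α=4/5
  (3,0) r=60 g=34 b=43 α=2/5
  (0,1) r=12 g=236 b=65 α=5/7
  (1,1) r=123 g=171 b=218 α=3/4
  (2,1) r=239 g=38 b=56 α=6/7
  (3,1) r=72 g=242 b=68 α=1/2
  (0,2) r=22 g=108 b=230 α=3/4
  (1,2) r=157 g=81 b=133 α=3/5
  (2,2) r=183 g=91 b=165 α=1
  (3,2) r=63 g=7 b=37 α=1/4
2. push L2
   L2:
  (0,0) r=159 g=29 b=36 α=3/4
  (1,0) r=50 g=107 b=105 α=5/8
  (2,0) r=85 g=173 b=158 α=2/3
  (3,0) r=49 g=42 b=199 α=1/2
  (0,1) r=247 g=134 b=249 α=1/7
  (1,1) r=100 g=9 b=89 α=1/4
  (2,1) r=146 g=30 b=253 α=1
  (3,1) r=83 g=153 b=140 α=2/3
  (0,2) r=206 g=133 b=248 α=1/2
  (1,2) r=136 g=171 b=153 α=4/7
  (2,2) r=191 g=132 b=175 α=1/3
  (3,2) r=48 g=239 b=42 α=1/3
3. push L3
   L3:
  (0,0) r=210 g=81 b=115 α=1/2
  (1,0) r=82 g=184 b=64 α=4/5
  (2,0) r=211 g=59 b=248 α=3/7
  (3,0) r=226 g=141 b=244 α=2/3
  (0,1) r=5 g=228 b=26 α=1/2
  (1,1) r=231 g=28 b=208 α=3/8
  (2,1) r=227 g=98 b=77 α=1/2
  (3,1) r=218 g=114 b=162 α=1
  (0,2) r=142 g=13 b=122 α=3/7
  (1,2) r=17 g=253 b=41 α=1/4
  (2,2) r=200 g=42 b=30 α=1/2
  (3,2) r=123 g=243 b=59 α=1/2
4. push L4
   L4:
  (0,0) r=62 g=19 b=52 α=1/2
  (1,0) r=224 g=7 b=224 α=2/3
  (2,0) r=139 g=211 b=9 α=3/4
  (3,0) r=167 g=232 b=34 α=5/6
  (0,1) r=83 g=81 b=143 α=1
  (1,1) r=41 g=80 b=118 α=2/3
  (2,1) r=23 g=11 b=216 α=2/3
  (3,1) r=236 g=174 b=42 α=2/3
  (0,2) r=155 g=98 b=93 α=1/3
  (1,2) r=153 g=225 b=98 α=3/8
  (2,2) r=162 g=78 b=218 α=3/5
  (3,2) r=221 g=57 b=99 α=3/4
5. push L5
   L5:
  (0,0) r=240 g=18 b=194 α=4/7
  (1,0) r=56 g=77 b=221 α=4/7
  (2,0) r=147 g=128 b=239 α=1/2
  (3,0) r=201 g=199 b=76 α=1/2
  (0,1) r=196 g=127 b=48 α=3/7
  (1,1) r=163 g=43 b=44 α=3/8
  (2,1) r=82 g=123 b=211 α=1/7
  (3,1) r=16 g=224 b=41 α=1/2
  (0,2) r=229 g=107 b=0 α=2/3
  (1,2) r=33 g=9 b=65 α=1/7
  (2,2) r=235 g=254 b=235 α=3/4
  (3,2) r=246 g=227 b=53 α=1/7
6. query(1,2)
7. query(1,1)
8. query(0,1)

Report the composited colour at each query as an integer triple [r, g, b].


(1,2) stack=L1,L2,L3,L4,L5; from [0,0,0]:
+L1 (α=3/5) → [471/5, 243/5, 399/5]
+L2 (α=4/7) → [4133/35, 4149/35, 4257/35]
+L3 (α=1/4) → [6497/70, 10651/70, 7103/70]
+L4 (α=3/8) → [12923/112, 20101/112, 11219/112]
+L5 (α=1/7) → [40617/392, 60807/392, 37297/392]
= [104, 155, 95]

query (1,1) [L1,L2,L3,L4,L5] — begin 0,0,0
+L1 (α=3/4) → [369/4, 513/4, 327/2]
+L2 (α=1/4) → [1507/16, 1575/16, 1159/8]
+L3 (α=3/8) → [18623/128, 9219/128, 10787/64]
+L4 (α=2/3) → [29119/384, 29699/384, 25891/192]
+L5 (α=3/8) → [333371/3072, 198031/3072, 154799/1536]
= [109, 64, 101]

at x=0,y=1 over L1,L2,L3,L4,L5:
+L1 (α=5/7) → [60/7, 1180/7, 325/7]
+L2 (α=1/7) → [2089/49, 8018/49, 3693/49]
+L3 (α=1/2) → [1167/49, 9595/49, 4967/98]
+L4 (α=1) → [83, 81, 143]
+L5 (α=3/7) → [920/7, 705/7, 716/7]
rounded: [131, 101, 102]


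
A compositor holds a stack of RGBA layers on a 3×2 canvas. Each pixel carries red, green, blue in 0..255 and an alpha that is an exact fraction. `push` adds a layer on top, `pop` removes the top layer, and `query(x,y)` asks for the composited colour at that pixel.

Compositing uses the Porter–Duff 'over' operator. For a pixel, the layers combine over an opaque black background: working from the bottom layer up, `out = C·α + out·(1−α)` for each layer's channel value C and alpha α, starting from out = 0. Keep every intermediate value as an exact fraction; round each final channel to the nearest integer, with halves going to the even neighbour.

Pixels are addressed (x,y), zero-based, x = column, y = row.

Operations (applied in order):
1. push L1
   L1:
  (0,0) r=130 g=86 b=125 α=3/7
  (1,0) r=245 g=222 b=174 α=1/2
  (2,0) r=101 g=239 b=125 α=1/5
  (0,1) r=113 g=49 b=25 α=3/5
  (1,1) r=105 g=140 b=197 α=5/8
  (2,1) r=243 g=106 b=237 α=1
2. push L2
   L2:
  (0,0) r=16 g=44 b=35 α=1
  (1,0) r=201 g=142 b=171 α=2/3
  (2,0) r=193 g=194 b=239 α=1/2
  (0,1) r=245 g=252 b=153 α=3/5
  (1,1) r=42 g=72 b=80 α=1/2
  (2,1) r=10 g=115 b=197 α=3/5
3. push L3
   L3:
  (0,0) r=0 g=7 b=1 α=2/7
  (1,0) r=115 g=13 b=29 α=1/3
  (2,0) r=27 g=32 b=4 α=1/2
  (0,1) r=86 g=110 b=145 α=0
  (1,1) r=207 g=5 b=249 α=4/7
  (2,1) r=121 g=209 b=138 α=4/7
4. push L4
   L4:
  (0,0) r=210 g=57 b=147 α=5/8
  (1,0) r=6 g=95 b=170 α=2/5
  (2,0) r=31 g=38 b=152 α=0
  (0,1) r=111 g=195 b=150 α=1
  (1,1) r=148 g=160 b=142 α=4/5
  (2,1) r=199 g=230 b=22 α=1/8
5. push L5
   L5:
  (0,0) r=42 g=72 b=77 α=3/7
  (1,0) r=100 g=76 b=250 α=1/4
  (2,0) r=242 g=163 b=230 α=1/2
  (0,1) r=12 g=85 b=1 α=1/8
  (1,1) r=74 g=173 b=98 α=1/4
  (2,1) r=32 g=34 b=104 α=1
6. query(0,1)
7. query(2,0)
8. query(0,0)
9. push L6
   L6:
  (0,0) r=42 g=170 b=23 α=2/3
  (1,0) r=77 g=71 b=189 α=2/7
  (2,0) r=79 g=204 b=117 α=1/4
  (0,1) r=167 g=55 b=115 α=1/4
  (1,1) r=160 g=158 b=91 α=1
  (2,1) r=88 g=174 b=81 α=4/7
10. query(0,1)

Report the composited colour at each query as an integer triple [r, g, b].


query (0,1) [L1,L2,L3,L4,L5] — begin 0,0,0
L1 α=3/5: [339/5, 147/5, 15]
L2 α=3/5: [4353/25, 4074/25, 489/5]
L3 α=0: [4353/25, 4074/25, 489/5]
L4 α=1: [111, 195, 150]
L5 α=1/8: [789/8, 725/4, 1051/8]
→ [99, 181, 131]

query (2,0) [L1,L2,L3,L4,L5] — begin 0,0,0
L1 α=1/5: [101/5, 239/5, 25]
L2 α=1/2: [533/5, 1209/10, 132]
L3 α=1/2: [334/5, 1529/20, 68]
L4 α=0: [334/5, 1529/20, 68]
L5 α=1/2: [772/5, 4789/40, 149]
rounded: [154, 120, 149]

(0,0) stack=L1,L2,L3,L4,L5; from [0,0,0]:
after L1 α=3/7: [390/7, 258/7, 375/7]
after L2 α=1: [16, 44, 35]
after L3 α=2/7: [80/7, 234/7, 177/7]
after L4 α=5/8: [3795/28, 2697/56, 1419/14]
after L5 α=3/7: [4677/49, 5721/98, 4455/49]
rounded: [95, 58, 91]

at x=0,y=1 over L1,L2,L3,L4,L5,L6:
after L1 α=3/5: [339/5, 147/5, 15]
after L2 α=3/5: [4353/25, 4074/25, 489/5]
after L3 α=0: [4353/25, 4074/25, 489/5]
after L4 α=1: [111, 195, 150]
after L5 α=1/8: [789/8, 725/4, 1051/8]
after L6 α=1/4: [3703/32, 2395/16, 4073/32]
→ [116, 150, 127]


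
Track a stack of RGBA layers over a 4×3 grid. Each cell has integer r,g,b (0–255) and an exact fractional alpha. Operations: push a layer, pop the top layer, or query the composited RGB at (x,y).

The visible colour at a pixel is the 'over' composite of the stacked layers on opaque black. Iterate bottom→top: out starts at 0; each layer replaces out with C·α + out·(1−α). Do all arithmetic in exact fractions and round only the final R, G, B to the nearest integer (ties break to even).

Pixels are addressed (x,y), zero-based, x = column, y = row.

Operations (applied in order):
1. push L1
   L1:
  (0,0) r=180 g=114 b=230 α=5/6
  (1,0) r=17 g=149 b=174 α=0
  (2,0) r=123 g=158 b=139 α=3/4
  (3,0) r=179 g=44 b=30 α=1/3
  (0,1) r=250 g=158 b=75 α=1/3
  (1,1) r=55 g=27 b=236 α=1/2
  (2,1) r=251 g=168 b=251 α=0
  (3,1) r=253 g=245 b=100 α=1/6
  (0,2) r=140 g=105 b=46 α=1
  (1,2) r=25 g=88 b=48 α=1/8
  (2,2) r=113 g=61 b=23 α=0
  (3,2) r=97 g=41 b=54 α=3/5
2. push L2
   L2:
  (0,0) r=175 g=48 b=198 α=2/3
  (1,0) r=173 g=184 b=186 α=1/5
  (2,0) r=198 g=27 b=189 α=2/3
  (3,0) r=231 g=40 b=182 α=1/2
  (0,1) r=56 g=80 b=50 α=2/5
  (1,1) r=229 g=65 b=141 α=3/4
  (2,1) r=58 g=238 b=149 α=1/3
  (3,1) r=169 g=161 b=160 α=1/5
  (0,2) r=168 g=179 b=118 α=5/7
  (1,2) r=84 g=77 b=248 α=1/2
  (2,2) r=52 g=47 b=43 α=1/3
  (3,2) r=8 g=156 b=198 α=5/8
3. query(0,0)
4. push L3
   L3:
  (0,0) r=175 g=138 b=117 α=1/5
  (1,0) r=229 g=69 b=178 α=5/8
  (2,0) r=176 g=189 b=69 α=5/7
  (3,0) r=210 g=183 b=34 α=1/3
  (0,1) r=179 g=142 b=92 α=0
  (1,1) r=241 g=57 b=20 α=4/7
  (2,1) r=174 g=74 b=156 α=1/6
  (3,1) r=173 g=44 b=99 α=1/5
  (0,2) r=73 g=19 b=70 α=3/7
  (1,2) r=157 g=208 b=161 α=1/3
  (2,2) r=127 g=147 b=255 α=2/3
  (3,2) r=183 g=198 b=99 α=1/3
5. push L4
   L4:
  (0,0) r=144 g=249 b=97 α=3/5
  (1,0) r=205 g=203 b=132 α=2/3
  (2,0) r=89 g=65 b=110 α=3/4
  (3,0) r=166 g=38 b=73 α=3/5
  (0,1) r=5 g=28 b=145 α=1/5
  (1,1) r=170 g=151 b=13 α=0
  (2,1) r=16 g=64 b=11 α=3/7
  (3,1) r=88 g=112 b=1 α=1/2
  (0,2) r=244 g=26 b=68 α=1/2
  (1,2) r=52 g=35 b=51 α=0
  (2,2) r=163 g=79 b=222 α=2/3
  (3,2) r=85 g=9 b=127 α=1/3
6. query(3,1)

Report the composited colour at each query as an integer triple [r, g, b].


(0,0) stack=L1,L2; from [0,0,0]:
after L1 α=5/6: [150, 95, 575/3]
after L2 α=2/3: [500/3, 191/3, 1763/9]
→ [167, 64, 196]

(3,1) stack=L1,L2,L3,L4; from [0,0,0]:
+L1 (α=1/6) → [253/6, 245/6, 50/3]
+L2 (α=1/5) → [1013/15, 973/15, 136/3]
+L3 (α=1/5) → [6647/75, 4552/75, 841/15]
+L4 (α=1/2) → [13247/150, 6476/75, 428/15]
rounded: [88, 86, 29]


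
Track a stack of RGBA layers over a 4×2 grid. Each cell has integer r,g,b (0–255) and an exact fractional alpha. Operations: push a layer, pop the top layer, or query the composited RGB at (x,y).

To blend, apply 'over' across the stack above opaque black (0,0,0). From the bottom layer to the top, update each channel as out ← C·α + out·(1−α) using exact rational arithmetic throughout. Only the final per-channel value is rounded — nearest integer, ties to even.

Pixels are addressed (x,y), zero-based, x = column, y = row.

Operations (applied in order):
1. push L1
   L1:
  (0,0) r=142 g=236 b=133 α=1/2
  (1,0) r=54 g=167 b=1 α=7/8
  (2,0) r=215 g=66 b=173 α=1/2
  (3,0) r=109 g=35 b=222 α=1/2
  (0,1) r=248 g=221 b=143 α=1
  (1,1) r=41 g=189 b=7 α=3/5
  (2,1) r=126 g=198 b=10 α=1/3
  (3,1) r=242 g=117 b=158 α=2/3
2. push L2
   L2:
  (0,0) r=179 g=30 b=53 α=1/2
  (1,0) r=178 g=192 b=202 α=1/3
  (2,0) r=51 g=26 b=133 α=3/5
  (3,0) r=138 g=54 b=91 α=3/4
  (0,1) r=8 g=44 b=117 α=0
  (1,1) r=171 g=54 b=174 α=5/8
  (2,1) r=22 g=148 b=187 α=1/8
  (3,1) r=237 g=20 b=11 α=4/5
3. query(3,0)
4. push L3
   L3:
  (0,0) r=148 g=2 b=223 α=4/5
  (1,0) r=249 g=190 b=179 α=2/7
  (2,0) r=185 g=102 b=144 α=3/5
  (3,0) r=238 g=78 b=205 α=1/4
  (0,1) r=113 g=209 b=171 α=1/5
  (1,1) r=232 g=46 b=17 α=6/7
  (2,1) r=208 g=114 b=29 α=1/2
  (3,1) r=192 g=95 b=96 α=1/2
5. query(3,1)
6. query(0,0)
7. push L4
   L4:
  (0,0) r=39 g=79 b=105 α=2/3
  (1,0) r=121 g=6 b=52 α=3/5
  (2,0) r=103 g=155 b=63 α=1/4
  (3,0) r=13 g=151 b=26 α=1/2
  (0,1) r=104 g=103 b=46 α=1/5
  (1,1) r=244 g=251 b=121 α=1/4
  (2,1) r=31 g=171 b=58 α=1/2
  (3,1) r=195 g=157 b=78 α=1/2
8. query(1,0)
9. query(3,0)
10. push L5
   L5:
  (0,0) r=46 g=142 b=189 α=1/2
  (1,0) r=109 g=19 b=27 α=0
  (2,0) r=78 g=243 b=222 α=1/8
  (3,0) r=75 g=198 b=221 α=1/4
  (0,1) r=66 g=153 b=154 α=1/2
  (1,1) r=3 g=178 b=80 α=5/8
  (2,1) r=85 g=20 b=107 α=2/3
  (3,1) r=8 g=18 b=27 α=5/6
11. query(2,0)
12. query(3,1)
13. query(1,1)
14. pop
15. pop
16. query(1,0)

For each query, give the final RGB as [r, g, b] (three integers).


(3,0) stack=L1,L2; from [0,0,0]:
after L1 α=1/2: [109/2, 35/2, 111]
after L2 α=3/4: [937/8, 359/8, 96]
= [117, 45, 96]

at x=3,y=1 over L1,L2,L3:
L1 α=2/3: [484/3, 78, 316/3]
L2 α=4/5: [3328/15, 158/5, 448/15]
L3 α=1/2: [3104/15, 633/10, 944/15]
rounded: [207, 63, 63]

at x=0,y=0 over L1,L2,L3:
+L1 (α=1/2) → [71, 118, 133/2]
+L2 (α=1/2) → [125, 74, 239/4]
+L3 (α=4/5) → [717/5, 82/5, 3807/20]
rounded: [143, 16, 190]

query (1,0) [L1,L2,L3,L4] — begin 0,0,0
+L1 (α=7/8) → [189/4, 1169/8, 7/8]
+L2 (α=1/3) → [545/6, 1937/12, 815/12]
+L3 (α=2/7) → [5713/42, 2035/12, 8371/84]
+L4 (α=3/5) → [13336/105, 2143/30, 14923/210]
= [127, 71, 71]

at x=3,y=0 over L1,L2,L3,L4:
L1 α=1/2: [109/2, 35/2, 111]
L2 α=3/4: [937/8, 359/8, 96]
L3 α=1/4: [4715/32, 1701/32, 493/4]
L4 α=1/2: [5131/64, 6533/64, 597/8]
rounded: [80, 102, 75]

query (2,0) [L1,L2,L3,L4,L5] — begin 0,0,0
L1 α=1/2: [215/2, 33, 173/2]
L2 α=3/5: [368/5, 144/5, 572/5]
L3 α=3/5: [3511/25, 1818/25, 3304/25]
L4 α=1/4: [3277/25, 9329/100, 11487/100]
L5 α=1/8: [24889/200, 89603/800, 102609/800]
= [124, 112, 128]

query (3,1) [L1,L2,L3,L4,L5] — begin 0,0,0
L1 α=2/3: [484/3, 78, 316/3]
L2 α=4/5: [3328/15, 158/5, 448/15]
L3 α=1/2: [3104/15, 633/10, 944/15]
L4 α=1/2: [6029/30, 2203/20, 1057/15]
L5 α=5/6: [7229/180, 4003/120, 1541/45]
rounded: [40, 33, 34]

(1,1) stack=L1,L2,L3,L4,L5; from [0,0,0]:
L1 α=3/5: [123/5, 567/5, 21/5]
L2 α=5/8: [1161/10, 3051/40, 4413/40]
L3 α=6/7: [15081/70, 2013/40, 8493/280]
L4 α=1/4: [62323/280, 16079/160, 59359/1120]
L5 α=5/8: [191169/2240, 190637/1280, 626077/8960]
rounded: [85, 149, 70]

(1,0) stack=L1,L2,L3; from [0,0,0]:
L1 α=7/8: [189/4, 1169/8, 7/8]
L2 α=1/3: [545/6, 1937/12, 815/12]
L3 α=2/7: [5713/42, 2035/12, 8371/84]
→ [136, 170, 100]


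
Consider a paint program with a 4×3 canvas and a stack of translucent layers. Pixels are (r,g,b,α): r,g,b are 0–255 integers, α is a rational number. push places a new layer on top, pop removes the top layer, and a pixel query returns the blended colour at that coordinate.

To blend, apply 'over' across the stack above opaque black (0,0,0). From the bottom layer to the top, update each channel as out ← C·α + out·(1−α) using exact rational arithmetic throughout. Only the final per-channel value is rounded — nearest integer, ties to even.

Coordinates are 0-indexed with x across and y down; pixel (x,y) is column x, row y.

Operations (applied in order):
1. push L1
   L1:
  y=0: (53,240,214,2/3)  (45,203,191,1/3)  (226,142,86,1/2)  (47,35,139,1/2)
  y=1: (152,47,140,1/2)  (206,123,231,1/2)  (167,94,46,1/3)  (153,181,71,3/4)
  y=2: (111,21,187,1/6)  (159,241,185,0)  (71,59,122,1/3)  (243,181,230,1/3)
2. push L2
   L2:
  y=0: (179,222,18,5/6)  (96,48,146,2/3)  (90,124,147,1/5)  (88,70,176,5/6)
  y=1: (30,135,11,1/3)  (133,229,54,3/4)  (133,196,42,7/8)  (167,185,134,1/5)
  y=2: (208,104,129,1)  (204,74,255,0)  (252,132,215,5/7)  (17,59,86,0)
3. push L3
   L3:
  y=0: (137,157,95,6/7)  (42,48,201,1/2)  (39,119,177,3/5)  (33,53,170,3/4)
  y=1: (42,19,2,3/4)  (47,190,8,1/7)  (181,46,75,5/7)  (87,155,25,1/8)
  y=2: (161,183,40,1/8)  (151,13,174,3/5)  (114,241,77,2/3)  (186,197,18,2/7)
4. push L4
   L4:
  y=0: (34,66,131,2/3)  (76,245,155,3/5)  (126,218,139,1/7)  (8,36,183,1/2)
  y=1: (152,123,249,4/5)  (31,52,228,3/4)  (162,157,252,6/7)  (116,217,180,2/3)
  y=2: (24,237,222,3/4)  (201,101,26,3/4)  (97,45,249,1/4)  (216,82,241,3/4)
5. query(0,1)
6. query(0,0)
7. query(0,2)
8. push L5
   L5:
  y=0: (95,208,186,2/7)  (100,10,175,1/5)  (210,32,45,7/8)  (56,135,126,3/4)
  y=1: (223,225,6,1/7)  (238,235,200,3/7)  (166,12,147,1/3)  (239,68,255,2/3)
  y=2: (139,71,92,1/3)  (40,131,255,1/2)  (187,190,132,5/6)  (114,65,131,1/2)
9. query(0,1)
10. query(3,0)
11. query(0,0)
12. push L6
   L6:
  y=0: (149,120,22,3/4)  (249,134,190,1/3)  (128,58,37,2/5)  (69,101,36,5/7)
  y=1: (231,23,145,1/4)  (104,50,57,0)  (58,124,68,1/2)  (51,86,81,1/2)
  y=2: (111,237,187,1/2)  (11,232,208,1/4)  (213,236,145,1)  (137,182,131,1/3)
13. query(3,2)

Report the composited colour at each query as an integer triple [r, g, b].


query (0,1) [L1,L2,L3,L4] — begin 0,0,0
+L1 (α=1/2) → [76, 47/2, 70]
+L2 (α=1/3) → [182/3, 182/3, 151/3]
+L3 (α=3/4) → [140/3, 353/12, 169/12]
+L4 (α=4/5) → [1964/15, 6257/60, 12121/60]
→ [131, 104, 202]

at x=0,y=0 over L1,L2,L3,L4:
+L1 (α=2/3) → [106/3, 160, 428/3]
+L2 (α=5/6) → [2791/18, 635/3, 349/9]
+L3 (α=6/7) → [17587/126, 3461/21, 5479/63]
+L4 (α=2/3) → [26155/378, 6233/63, 21985/189]
rounded: [69, 99, 116]

(0,2) stack=L1,L2,L3,L4; from [0,0,0]:
L1 α=1/6: [37/2, 7/2, 187/6]
L2 α=1: [208, 104, 129]
L3 α=1/8: [1617/8, 911/8, 943/8]
L4 α=3/4: [2193/32, 6599/32, 6271/32]
→ [69, 206, 196]

at x=0,y=1 over L1,L2,L3,L4,L5:
L1 α=1/2: [76, 47/2, 70]
L2 α=1/3: [182/3, 182/3, 151/3]
L3 α=3/4: [140/3, 353/12, 169/12]
L4 α=4/5: [1964/15, 6257/60, 12121/60]
L5 α=1/7: [5043/35, 8507/70, 12181/70]
rounded: [144, 122, 174]

(3,0) stack=L1,L2,L3,L4,L5; from [0,0,0]:
+L1 (α=1/2) → [47/2, 35/2, 139/2]
+L2 (α=5/6) → [309/4, 245/4, 633/4]
+L3 (α=3/4) → [705/16, 881/16, 2673/16]
+L4 (α=1/2) → [833/32, 1457/32, 5601/32]
+L5 (α=3/4) → [6209/128, 14417/128, 17697/128]
rounded: [49, 113, 138]

(0,0) stack=L1,L2,L3,L4,L5; from [0,0,0]:
+L1 (α=2/3) → [106/3, 160, 428/3]
+L2 (α=5/6) → [2791/18, 635/3, 349/9]
+L3 (α=6/7) → [17587/126, 3461/21, 5479/63]
+L4 (α=2/3) → [26155/378, 6233/63, 21985/189]
+L5 (α=2/7) → [202595/2646, 57373/441, 180233/1323]
= [77, 130, 136]

at x=3,y=2 over L1,L2,L3,L4,L5,L6:
+L1 (α=1/3) → [81, 181/3, 230/3]
+L2 (α=0) → [81, 181/3, 230/3]
+L3 (α=2/7) → [111, 2087/21, 1258/21]
+L4 (α=3/4) → [759/4, 7253/84, 16441/84]
+L5 (α=1/2) → [1215/8, 12713/168, 27445/168]
+L6 (α=1/3) → [1763/12, 28001/252, 38449/252]
→ [147, 111, 153]


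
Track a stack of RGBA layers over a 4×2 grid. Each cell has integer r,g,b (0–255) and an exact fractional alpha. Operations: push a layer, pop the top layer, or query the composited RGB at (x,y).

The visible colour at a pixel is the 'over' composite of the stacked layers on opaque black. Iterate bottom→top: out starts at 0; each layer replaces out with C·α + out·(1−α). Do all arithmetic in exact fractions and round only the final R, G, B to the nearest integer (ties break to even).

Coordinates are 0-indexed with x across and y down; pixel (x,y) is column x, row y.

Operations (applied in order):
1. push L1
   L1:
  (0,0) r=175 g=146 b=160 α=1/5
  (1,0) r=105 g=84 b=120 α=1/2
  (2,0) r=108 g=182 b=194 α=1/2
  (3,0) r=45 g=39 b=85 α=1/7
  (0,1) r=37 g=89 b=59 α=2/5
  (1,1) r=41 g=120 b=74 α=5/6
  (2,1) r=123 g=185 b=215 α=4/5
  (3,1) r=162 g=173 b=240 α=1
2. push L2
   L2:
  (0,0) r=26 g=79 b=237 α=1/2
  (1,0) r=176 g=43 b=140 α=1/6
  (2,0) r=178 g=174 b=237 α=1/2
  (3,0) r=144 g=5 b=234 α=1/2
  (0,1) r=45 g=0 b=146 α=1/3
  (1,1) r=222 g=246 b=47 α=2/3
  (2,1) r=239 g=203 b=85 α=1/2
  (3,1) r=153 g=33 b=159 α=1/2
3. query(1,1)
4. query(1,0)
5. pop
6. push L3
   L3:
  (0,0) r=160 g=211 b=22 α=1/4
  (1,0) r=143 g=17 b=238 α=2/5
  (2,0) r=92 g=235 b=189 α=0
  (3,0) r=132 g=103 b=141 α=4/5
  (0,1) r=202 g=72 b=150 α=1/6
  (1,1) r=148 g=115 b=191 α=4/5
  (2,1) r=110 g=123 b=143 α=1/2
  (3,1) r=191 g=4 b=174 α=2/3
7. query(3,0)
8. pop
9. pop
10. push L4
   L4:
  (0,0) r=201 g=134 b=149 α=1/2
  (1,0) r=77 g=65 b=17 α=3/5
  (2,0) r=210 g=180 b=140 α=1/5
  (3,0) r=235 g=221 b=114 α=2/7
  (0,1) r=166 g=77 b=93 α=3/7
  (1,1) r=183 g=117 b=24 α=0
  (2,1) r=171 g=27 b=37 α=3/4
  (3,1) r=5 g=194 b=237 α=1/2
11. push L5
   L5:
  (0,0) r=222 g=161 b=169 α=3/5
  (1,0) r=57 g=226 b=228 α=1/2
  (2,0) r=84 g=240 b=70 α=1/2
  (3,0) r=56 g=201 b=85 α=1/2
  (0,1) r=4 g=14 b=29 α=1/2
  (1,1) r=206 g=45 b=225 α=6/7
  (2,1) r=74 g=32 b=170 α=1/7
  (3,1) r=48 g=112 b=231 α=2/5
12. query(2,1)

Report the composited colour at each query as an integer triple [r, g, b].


at x=1,y=1 over L1,L2:
after L1 α=5/6: [205/6, 100, 185/3]
after L2 α=2/3: [2869/18, 592/3, 467/9]
= [159, 197, 52]

(1,0) stack=L1,L2; from [0,0,0]:
after L1 α=1/2: [105/2, 42, 60]
after L2 α=1/6: [877/12, 253/6, 220/3]
= [73, 42, 73]

at x=3,y=0 over L1,L3:
+L1 (α=1/7) → [45/7, 39/7, 85/7]
+L3 (α=4/5) → [3741/35, 2923/35, 4033/35]
= [107, 84, 115]

(2,1) stack=L4,L5; from [0,0,0]:
after L4 α=3/4: [513/4, 81/4, 111/4]
after L5 α=1/7: [241/2, 307/14, 673/14]
rounded: [120, 22, 48]
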